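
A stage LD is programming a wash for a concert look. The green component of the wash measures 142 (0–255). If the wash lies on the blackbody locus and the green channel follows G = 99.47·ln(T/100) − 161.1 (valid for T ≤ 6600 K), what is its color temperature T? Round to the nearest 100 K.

ln t = (142 + 161.1) / 99.47 = 3.0471.
t = e^3.0471 = 21.055.
T = 100·t = 2106 K → 2100 K to the nearest 100 K.

2100 K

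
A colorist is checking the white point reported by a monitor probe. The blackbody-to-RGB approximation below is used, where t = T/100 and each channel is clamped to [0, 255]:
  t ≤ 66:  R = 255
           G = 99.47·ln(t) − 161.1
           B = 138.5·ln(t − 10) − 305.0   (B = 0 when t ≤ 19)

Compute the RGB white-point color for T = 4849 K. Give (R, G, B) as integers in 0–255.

(255, 225, 201)

t = 4849/100 = 48.49; the t ≤ 66 branch applies.
R = 255 by definition for t ≤ 66.
G = 99.47·ln 48.49 − 161.1 = 99.47·3.8814 − 161.1 = 224.979.
B = 138.5·ln(48.49 − 10) − 305.0 = 138.5·ln 38.49 − 305.0 = 138.5·3.6504 − 305.0 = 200.580.
Rounded: (255, 225, 201).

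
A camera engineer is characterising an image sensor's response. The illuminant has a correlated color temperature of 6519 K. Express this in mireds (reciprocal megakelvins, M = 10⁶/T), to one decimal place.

M = 10⁶ / 6519 = 153.398 → 153.4 mireds.

153.4 mireds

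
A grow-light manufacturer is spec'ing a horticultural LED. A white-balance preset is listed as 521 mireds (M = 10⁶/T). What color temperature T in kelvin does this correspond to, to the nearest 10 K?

T = 10⁶ / 521 = 1919.39 K → 1920 K.

1920 K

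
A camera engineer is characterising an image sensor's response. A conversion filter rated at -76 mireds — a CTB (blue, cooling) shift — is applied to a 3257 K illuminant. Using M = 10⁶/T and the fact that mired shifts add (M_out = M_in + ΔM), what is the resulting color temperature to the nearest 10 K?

M_in = 10⁶/3257 = 307.03 mireds.
M_out = 307.03 + (-76) = 231.03 mireds.
T_out = 10⁶/231.03 = 4328.4 K → 4330 K.

4330 K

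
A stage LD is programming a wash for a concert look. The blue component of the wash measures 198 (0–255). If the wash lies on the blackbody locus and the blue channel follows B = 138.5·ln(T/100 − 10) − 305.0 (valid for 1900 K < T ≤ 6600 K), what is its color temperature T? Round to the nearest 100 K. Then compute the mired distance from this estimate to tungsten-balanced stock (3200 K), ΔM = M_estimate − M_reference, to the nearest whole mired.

ln(t − 10) = (198 + 305.0) / 138.5 = 3.6318.
t − 10 = e^3.6318 = 37.780, so t = 47.780.
T = 100·t = 4778 K → 4800 K to the nearest 100 K.
M_estimate = 10⁶/4800 = 208.33; M_reference = 10⁶/3200 = 312.50.
ΔM = 208.33 − 312.50 = -104.17 → -104 mireds.

-104 mireds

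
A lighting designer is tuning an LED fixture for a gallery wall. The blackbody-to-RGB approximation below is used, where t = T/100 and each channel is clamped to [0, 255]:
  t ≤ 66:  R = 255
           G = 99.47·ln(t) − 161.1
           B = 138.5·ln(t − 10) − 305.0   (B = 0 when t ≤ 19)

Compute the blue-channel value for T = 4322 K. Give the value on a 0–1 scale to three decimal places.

0.707

t = 4322/100 = 43.22; the t ≤ 66 branch applies.
B = 138.5·ln(43.22 − 10) − 305.0 = 138.5·ln 33.22 − 305.0 = 138.5·3.5032 − 305.0 = 180.187.
On a 0–1 scale: 180.187/255 = 0.7066 → 0.707.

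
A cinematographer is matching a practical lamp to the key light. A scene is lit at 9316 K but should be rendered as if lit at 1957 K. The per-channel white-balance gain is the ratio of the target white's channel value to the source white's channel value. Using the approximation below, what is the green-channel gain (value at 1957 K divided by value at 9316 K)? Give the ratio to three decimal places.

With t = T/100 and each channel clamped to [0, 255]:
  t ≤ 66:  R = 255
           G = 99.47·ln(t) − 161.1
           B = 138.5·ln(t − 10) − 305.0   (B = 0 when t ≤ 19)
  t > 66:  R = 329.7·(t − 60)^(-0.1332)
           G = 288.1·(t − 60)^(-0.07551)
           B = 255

At 9316 K (t = 93.16):
  G = 288.1·(93.16 − 60)^(-0.07551) = 288.1·33.16^(-0.07551) = 288.1·0.76768 = 221.168.
At 1957 K (t = 19.57):
  G = 99.47·ln 19.57 − 161.1 = 99.47·2.9740 − 161.1 = 134.724.
Gain = 134.724 / 221.168 = 0.6091 → 0.609.

0.609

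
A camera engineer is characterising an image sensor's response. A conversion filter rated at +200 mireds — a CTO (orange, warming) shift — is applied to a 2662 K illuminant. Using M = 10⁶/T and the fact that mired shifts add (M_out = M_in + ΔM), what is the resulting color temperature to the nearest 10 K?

1740 K

M_in = 10⁶/2662 = 375.66 mireds.
M_out = 375.66 + (+200) = 575.66 mireds.
T_out = 10⁶/575.66 = 1737.1 K → 1740 K.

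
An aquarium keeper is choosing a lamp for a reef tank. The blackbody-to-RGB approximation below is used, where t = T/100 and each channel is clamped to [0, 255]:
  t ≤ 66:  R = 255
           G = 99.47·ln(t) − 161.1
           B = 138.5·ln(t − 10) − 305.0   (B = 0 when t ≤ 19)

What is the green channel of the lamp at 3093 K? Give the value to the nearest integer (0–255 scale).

t = 3093/100 = 30.93; the t ≤ 66 branch applies.
G = 99.47·ln 30.93 − 161.1 = 99.47·3.4317 − 161.1 = 180.254.
Rounded: 180.

180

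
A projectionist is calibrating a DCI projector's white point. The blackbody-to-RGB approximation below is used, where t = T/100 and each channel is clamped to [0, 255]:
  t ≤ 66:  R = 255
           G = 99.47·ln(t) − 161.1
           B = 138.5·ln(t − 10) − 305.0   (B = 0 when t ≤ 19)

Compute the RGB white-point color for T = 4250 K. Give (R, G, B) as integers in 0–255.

(255, 212, 177)

t = 4250/100 = 42.5; the t ≤ 66 branch applies.
R = 255 by definition for t ≤ 66.
G = 99.47·ln 42.5 − 161.1 = 99.47·3.7495 − 161.1 = 211.863.
B = 138.5·ln(42.5 − 10) − 305.0 = 138.5·ln 32.5 − 305.0 = 138.5·3.4812 − 305.0 = 177.152.
Rounded: (255, 212, 177).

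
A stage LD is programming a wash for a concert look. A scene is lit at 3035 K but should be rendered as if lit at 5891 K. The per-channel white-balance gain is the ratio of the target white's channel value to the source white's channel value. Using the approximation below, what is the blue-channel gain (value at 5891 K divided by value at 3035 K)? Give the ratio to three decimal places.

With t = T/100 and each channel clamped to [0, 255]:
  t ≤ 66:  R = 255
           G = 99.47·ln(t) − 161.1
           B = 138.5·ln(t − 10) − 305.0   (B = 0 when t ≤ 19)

At 3035 K (t = 30.35):
  B = 138.5·ln(30.35 − 10) − 305.0 = 138.5·ln 20.35 − 305.0 = 138.5·3.0131 − 305.0 = 112.312.
At 5891 K (t = 58.91):
  B = 138.5·ln(58.91 − 10) − 305.0 = 138.5·ln 48.91 − 305.0 = 138.5·3.8900 − 305.0 = 233.762.
Gain = 233.762 / 112.312 = 2.0814 → 2.081.

2.081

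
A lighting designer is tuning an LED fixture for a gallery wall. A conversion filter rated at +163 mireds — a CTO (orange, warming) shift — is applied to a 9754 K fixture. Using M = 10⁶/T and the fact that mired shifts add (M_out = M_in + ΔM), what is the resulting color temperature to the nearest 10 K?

3770 K

M_in = 10⁶/9754 = 102.52 mireds.
M_out = 102.52 + (+163) = 265.52 mireds.
T_out = 10⁶/265.52 = 3766.2 K → 3770 K.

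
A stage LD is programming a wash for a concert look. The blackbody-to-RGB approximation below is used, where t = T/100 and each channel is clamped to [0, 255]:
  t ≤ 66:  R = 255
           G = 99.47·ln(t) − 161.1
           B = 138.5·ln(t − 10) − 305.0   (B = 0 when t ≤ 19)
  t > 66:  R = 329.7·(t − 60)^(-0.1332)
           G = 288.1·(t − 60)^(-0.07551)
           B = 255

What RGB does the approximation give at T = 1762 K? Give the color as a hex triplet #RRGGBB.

t = 1762/100 = 17.62; the t ≤ 66 branch applies.
R = 255 by definition for t ≤ 66.
G = 99.47·ln 17.62 − 161.1 = 99.47·2.8690 − 161.1 = 124.283.
t = 17.62 ≤ 19, so B = 0.
Rounded: (255, 124, 0).
In hex: #FF7C00.

#FF7C00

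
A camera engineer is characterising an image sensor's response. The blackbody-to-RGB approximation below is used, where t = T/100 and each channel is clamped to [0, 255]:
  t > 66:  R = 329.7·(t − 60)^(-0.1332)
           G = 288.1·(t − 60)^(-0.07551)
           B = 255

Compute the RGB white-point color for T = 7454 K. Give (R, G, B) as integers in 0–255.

(231, 235, 255)

t = 7454/100 = 74.54; the t > 66 branch applies.
R = 329.7·(74.54 − 60)^(-0.1332) = 329.7·14.54^(-0.1332) = 329.7·0.70008 = 230.816.
G = 288.1·(74.54 − 60)^(-0.07551) = 288.1·14.54^(-0.07551) = 288.1·0.81699 = 235.374.
B = 255 by definition for t > 66.
Rounded: (231, 235, 255).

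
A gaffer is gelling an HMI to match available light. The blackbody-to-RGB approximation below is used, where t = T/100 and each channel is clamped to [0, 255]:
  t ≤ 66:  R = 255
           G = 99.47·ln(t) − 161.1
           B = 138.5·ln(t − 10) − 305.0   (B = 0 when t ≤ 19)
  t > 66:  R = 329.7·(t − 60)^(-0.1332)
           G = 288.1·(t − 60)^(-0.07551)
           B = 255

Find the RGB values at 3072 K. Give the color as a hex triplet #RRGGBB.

#FFB473

t = 3072/100 = 30.72; the t ≤ 66 branch applies.
R = 255 by definition for t ≤ 66.
G = 99.47·ln 30.72 − 161.1 = 99.47·3.4249 − 161.1 = 179.576.
B = 138.5·ln(30.72 − 10) − 305.0 = 138.5·ln 20.72 − 305.0 = 138.5·3.0311 − 305.0 = 114.807.
Rounded: (255, 180, 115).
In hex: #FFB473.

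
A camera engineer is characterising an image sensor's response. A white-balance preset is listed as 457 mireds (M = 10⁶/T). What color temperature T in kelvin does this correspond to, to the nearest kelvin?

T = 10⁶ / 457 = 2188.18 K → 2188 K.

2188 K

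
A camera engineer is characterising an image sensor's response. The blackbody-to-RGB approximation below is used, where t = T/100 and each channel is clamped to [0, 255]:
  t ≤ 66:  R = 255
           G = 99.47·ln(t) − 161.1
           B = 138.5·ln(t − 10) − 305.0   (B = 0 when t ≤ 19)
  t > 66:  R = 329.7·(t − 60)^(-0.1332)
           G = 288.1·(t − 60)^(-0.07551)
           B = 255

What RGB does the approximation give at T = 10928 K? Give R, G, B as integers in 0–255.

t = 10928/100 = 109.28; the t > 66 branch applies.
R = 329.7·(109.28 − 60)^(-0.1332) = 329.7·49.28^(-0.1332) = 329.7·0.59503 = 196.180.
G = 288.1·(109.28 − 60)^(-0.07551) = 288.1·49.28^(-0.07551) = 288.1·0.74505 = 214.649.
B = 255 by definition for t > 66.
Rounded: (196, 215, 255).

R=196, G=215, B=255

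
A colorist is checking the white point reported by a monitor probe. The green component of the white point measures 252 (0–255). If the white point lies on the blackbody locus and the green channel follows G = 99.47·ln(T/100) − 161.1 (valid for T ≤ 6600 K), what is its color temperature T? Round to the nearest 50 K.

ln t = (252 + 161.1) / 99.47 = 4.1530.
t = e^4.1530 = 63.625.
T = 100·t = 6363 K → 6350 K to the nearest 50 K.

6350 K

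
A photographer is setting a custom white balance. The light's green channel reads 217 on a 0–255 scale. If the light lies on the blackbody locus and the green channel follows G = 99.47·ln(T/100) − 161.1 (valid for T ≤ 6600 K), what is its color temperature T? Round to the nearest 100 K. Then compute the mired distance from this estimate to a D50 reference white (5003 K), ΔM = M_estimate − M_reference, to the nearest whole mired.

ln t = (217 + 161.1) / 99.47 = 3.8011.
t = e^3.8011 = 44.752.
T = 100·t = 4475 K → 4500 K to the nearest 100 K.
M_estimate = 10⁶/4500 = 222.22; M_reference = 10⁶/5003 = 199.88.
ΔM = 222.22 − 199.88 = 22.34 → +22 mireds.

+22 mireds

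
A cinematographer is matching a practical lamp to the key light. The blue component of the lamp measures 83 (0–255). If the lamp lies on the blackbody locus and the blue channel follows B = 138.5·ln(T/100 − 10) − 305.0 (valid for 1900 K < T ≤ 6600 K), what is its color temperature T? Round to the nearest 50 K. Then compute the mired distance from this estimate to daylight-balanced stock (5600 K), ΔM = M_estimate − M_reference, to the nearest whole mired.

ln(t − 10) = (83 + 305.0) / 138.5 = 2.8014.
t − 10 = e^2.8014 = 16.468, so t = 26.468.
T = 100·t = 2647 K → 2650 K to the nearest 50 K.
M_estimate = 10⁶/2650 = 377.36; M_reference = 10⁶/5600 = 178.57.
ΔM = 377.36 − 178.57 = 198.79 → +199 mireds.

+199 mireds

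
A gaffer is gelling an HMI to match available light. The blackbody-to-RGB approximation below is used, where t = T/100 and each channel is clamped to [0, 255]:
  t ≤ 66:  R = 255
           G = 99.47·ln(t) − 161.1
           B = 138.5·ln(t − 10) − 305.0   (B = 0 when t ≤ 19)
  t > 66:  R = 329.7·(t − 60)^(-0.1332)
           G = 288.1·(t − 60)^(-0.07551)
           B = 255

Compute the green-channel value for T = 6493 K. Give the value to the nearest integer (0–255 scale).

254

t = 6493/100 = 64.93; the t ≤ 66 branch applies.
G = 99.47·ln 64.93 − 161.1 = 99.47·4.1733 − 161.1 = 254.019.
Rounded: 254.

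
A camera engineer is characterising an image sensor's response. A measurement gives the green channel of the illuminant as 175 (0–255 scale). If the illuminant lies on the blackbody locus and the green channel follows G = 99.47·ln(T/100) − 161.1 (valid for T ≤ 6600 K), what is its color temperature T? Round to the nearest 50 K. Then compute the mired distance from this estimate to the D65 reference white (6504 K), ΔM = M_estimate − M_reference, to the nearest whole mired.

+185 mireds

ln t = (175 + 161.1) / 99.47 = 3.3789.
t = e^3.3789 = 29.339.
T = 100·t = 2934 K → 2950 K to the nearest 50 K.
M_estimate = 10⁶/2950 = 338.98; M_reference = 10⁶/6504 = 153.75.
ΔM = 338.98 − 153.75 = 185.23 → +185 mireds.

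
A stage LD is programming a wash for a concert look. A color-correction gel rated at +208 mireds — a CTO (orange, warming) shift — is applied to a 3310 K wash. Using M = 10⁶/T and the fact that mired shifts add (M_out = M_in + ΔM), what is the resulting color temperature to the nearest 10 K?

M_in = 10⁶/3310 = 302.11 mireds.
M_out = 302.11 + (+208) = 510.11 mireds.
T_out = 10⁶/510.11 = 1960.3 K → 1960 K.

1960 K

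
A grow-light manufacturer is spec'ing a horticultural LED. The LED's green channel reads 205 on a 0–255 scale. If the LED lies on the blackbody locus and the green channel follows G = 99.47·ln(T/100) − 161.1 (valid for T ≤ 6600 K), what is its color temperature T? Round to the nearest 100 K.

ln t = (205 + 161.1) / 99.47 = 3.6805.
t = e^3.6805 = 39.666.
T = 100·t = 3967 K → 4000 K to the nearest 100 K.

4000 K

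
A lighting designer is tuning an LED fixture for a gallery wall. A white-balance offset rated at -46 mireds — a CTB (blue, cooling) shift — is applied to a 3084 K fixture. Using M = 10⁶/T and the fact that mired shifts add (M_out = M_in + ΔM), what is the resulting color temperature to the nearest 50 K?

M_in = 10⁶/3084 = 324.25 mireds.
M_out = 324.25 + (-46) = 278.25 mireds.
T_out = 10⁶/278.25 = 3593.8 K → 3600 K.

3600 K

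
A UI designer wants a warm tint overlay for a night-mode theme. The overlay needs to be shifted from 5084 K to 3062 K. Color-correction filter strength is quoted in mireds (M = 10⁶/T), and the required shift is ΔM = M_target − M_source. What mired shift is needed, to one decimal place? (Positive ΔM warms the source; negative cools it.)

M_source = 10⁶/5084 = 196.696; M_target = 10⁶/3062 = 326.584.
ΔM = 326.584 − 196.696 = 129.888 → +129.9 mireds, a warming shift.

+129.9 mireds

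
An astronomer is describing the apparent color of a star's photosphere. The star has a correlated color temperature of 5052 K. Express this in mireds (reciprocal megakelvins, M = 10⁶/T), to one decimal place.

M = 10⁶ / 5052 = 197.941 → 197.9 mireds.

197.9 mireds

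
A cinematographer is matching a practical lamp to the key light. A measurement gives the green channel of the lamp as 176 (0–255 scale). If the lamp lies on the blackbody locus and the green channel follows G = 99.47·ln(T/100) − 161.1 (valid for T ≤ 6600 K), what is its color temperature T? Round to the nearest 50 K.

2950 K

ln t = (176 + 161.1) / 99.47 = 3.3890.
t = e^3.3890 = 29.635.
T = 100·t = 2964 K → 2950 K to the nearest 50 K.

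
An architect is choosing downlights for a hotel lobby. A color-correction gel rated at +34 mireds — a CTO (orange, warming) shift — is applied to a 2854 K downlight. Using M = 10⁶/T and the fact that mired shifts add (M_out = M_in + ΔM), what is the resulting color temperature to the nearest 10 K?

M_in = 10⁶/2854 = 350.39 mireds.
M_out = 350.39 + (+34) = 384.39 mireds.
T_out = 10⁶/384.39 = 2601.6 K → 2600 K.

2600 K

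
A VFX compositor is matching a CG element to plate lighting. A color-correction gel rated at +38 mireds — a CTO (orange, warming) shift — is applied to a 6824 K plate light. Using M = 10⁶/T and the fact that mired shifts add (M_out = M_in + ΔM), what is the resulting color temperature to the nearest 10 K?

M_in = 10⁶/6824 = 146.54 mireds.
M_out = 146.54 + (+38) = 184.54 mireds.
T_out = 10⁶/184.54 = 5418.8 K → 5420 K.

5420 K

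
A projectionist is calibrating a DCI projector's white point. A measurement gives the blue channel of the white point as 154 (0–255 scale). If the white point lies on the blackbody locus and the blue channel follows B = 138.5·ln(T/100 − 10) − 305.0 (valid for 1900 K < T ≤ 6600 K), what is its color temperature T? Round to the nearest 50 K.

ln(t − 10) = (154 + 305.0) / 138.5 = 3.3141.
t − 10 = e^3.3141 = 27.497, so t = 37.497.
T = 100·t = 3750 K → 3750 K to the nearest 50 K.

3750 K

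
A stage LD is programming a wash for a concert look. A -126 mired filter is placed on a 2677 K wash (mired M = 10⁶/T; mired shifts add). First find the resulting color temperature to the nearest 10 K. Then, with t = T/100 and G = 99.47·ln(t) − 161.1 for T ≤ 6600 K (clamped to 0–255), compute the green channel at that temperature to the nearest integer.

207

M_in = 10⁶/2677 = 373.55; M_out = 373.55 + (-126) = 247.55.
T_out = 10⁶/247.55 = 4039.5 K → 4040 K; t = 40.4.
G = 99.47·ln 40.4 − 161.1 = 99.47·3.6988 − 161.1 = 206.823.
Rounded: 207.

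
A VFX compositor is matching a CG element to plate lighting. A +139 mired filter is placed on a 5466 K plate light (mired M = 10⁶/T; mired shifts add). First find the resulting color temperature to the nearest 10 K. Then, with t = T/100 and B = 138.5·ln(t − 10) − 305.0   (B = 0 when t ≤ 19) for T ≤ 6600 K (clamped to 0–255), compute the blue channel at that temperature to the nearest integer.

M_in = 10⁶/5466 = 182.95; M_out = 182.95 + (+139) = 321.95.
T_out = 10⁶/321.95 = 3106.1 K → 3110 K; t = 31.1.
B = 138.5·ln(31.1 − 10) − 305.0 = 138.5·ln 21.1 − 305.0 = 138.5·3.0493 − 305.0 = 117.324.
Rounded: 117.

117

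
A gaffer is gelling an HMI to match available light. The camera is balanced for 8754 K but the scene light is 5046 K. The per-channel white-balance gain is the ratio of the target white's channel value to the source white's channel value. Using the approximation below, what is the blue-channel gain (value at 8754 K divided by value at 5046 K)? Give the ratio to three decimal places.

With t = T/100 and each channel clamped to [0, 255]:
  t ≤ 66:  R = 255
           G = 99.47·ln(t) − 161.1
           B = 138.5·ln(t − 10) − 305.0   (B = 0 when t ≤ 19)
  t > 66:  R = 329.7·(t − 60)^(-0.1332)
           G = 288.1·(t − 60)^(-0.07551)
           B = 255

1.229

At 5046 K (t = 50.46):
  B = 138.5·ln(50.46 − 10) − 305.0 = 138.5·ln 40.46 − 305.0 = 138.5·3.7003 − 305.0 = 207.493.
At 8754 K (t = 87.54):
  B = 255 by definition for t > 66.
Gain = 255.000 / 207.493 = 1.2290 → 1.229.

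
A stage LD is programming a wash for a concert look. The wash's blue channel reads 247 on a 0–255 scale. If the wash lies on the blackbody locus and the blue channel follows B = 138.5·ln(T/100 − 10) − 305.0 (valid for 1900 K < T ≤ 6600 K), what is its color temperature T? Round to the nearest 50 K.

6400 K

ln(t − 10) = (247 + 305.0) / 138.5 = 3.9856.
t − 10 = e^3.9856 = 53.815, so t = 63.815.
T = 100·t = 6382 K → 6400 K to the nearest 50 K.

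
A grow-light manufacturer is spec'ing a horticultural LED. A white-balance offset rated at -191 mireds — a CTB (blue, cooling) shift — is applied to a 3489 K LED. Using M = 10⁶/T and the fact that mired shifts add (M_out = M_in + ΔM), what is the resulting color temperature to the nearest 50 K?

M_in = 10⁶/3489 = 286.62 mireds.
M_out = 286.62 + (-191) = 95.62 mireds.
T_out = 10⁶/95.62 = 10458.6 K → 10450 K.

10450 K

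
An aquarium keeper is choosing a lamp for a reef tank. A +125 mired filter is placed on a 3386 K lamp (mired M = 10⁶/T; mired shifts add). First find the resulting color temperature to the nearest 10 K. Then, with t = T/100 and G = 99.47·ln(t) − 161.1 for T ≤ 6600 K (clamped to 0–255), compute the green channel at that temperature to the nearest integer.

M_in = 10⁶/3386 = 295.33; M_out = 295.33 + (+125) = 420.33.
T_out = 10⁶/420.33 = 2379.1 K → 2380 K; t = 23.8.
G = 99.47·ln 23.8 − 161.1 = 99.47·3.1697 − 161.1 = 154.189.
Rounded: 154.

154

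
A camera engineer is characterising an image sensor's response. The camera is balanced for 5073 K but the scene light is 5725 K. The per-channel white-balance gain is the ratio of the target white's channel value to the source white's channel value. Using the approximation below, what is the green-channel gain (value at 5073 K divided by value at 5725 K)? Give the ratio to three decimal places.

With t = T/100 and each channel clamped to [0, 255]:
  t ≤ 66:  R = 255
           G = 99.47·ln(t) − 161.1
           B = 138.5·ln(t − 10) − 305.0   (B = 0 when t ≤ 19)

At 5725 K (t = 57.25):
  G = 99.47·ln 57.25 − 161.1 = 99.47·4.0474 − 161.1 = 241.498.
At 5073 K (t = 50.73):
  G = 99.47·ln 50.73 − 161.1 = 99.47·3.9265 − 161.1 = 229.471.
Gain = 229.471 / 241.498 = 0.9502 → 0.950.

0.950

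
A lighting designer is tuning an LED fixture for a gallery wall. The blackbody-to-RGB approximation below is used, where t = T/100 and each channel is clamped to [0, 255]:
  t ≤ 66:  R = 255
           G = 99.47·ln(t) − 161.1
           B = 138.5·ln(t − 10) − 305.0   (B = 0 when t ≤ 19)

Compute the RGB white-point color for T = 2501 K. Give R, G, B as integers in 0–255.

R=255, G=159, B=70

t = 2501/100 = 25.01; the t ≤ 66 branch applies.
R = 255 by definition for t ≤ 66.
G = 99.47·ln 25.01 − 161.1 = 99.47·3.2193 − 161.1 = 159.121.
B = 138.5·ln(25.01 − 10) − 305.0 = 138.5·ln 15.01 − 305.0 = 138.5·2.7087 − 305.0 = 70.157.
Rounded: (255, 159, 70).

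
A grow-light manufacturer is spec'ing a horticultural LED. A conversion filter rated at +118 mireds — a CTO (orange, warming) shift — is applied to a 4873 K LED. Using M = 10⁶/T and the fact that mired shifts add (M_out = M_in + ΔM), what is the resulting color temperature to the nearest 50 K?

M_in = 10⁶/4873 = 205.21 mireds.
M_out = 205.21 + (+118) = 323.21 mireds.
T_out = 10⁶/323.21 = 3093.9 K → 3100 K.

3100 K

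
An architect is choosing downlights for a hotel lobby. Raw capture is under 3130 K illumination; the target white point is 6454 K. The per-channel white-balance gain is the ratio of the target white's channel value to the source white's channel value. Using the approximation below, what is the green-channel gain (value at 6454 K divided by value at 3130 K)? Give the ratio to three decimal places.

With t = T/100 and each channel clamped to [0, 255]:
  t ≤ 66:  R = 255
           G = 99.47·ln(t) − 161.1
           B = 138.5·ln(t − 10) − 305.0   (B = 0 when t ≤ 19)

At 3130 K (t = 31.3):
  G = 99.47·ln 31.3 − 161.1 = 99.47·3.4436 − 161.1 = 181.437.
At 6454 K (t = 64.54):
  G = 99.47·ln 64.54 − 161.1 = 99.47·4.1673 − 161.1 = 253.420.
Gain = 253.420 / 181.437 = 1.3967 → 1.397.

1.397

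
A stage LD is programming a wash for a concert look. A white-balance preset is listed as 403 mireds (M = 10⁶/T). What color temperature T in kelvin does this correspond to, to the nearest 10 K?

2480 K

T = 10⁶ / 403 = 2481.39 K → 2480 K.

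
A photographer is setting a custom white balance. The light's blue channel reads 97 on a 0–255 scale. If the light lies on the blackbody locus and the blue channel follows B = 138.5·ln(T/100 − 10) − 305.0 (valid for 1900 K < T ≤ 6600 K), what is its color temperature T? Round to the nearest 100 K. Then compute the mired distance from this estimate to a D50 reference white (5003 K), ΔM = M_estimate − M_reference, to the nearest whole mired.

+157 mireds

ln(t − 10) = (97 + 305.0) / 138.5 = 2.9025.
t − 10 = e^2.9025 = 18.220, so t = 28.220.
T = 100·t = 2822 K → 2800 K to the nearest 100 K.
M_estimate = 10⁶/2800 = 357.14; M_reference = 10⁶/5003 = 199.88.
ΔM = 357.14 − 199.88 = 157.26 → +157 mireds.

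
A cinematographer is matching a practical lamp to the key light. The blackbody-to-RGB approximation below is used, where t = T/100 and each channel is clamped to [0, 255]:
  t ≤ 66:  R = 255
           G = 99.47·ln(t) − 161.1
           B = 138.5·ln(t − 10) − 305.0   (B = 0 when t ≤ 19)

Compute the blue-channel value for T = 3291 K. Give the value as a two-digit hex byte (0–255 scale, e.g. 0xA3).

0x81

t = 3291/100 = 32.91; the t ≤ 66 branch applies.
B = 138.5·ln(32.91 − 10) − 305.0 = 138.5·ln 22.91 − 305.0 = 138.5·3.1316 − 305.0 = 128.723.
Rounded: 129; in hex, 0x81.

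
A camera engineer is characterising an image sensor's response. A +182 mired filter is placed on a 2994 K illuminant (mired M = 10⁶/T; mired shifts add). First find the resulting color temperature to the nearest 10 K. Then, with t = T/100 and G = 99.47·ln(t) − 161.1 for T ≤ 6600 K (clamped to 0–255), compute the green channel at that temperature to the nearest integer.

134

M_in = 10⁶/2994 = 334.00; M_out = 334.00 + (+182) = 516.00.
T_out = 10⁶/516.00 = 1938.0 K → 1940 K; t = 19.4.
G = 99.47·ln 19.4 − 161.1 = 99.47·2.9653 − 161.1 = 133.856.
Rounded: 134.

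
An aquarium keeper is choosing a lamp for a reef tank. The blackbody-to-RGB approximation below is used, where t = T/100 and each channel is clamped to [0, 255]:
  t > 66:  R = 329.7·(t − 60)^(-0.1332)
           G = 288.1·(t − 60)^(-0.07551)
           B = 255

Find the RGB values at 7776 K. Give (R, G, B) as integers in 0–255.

(225, 232, 255)

t = 7776/100 = 77.76; the t > 66 branch applies.
R = 329.7·(77.76 − 60)^(-0.1332) = 329.7·17.76^(-0.1332) = 329.7·0.68167 = 224.747.
G = 288.1·(77.76 − 60)^(-0.07551) = 288.1·17.76^(-0.07551) = 288.1·0.80474 = 231.845.
B = 255 by definition for t > 66.
Rounded: (225, 232, 255).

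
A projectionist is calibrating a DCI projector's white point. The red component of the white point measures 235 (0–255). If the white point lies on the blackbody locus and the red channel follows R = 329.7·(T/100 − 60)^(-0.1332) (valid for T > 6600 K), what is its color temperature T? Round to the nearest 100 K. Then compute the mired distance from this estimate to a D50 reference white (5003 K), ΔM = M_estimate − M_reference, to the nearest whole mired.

(t − 60)^(-0.1332) = 235/329.7 = 0.71277.
t − 60 = 0.71277^(1/-0.1332) = 0.71277^(-7.508) = 12.705, so t = 72.705.
T = 100·t = 7271 K → 7300 K to the nearest 100 K.
M_estimate = 10⁶/7300 = 136.99; M_reference = 10⁶/5003 = 199.88.
ΔM = 136.99 − 199.88 = -62.89 → -63 mireds.

-63 mireds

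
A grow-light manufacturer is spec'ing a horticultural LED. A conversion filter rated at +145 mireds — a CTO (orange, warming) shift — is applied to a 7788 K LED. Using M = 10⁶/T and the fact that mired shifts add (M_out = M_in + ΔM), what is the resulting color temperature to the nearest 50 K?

M_in = 10⁶/7788 = 128.40 mireds.
M_out = 128.40 + (+145) = 273.40 mireds.
T_out = 10⁶/273.40 = 3657.6 K → 3650 K.

3650 K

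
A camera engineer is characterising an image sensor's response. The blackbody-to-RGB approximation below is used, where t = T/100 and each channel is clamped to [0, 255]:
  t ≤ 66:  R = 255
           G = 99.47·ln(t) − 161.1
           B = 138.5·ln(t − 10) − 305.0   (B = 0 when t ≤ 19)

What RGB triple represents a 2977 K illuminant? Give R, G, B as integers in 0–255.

R=255, G=176, B=108

t = 2977/100 = 29.77; the t ≤ 66 branch applies.
R = 255 by definition for t ≤ 66.
G = 99.47·ln 29.77 − 161.1 = 99.47·3.3935 − 161.1 = 176.452.
B = 138.5·ln(29.77 − 10) − 305.0 = 138.5·ln 19.77 − 305.0 = 138.5·2.9842 − 305.0 = 108.307.
Rounded: (255, 176, 108).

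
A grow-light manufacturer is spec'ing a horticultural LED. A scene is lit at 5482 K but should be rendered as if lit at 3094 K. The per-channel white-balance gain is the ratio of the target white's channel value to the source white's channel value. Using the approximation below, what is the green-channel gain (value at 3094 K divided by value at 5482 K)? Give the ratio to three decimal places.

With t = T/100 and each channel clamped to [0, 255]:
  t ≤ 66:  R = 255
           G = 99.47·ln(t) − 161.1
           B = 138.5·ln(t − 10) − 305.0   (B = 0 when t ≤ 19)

At 5482 K (t = 54.82):
  G = 99.47·ln 54.82 − 161.1 = 99.47·4.0041 − 161.1 = 237.183.
At 3094 K (t = 30.94):
  G = 99.47·ln 30.94 − 161.1 = 99.47·3.4320 − 161.1 = 180.286.
Gain = 180.286 / 237.183 = 0.7601 → 0.760.

0.760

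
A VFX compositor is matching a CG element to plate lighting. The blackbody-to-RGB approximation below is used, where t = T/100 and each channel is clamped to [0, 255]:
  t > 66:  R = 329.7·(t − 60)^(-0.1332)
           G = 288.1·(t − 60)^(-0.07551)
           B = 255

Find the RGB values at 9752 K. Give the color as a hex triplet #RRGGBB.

#CBDBFF

t = 9752/100 = 97.52; the t > 66 branch applies.
R = 329.7·(97.52 − 60)^(-0.1332) = 329.7·37.52^(-0.1332) = 329.7·0.61703 = 203.436.
G = 288.1·(97.52 − 60)^(-0.07551) = 288.1·37.52^(-0.07551) = 288.1·0.76055 = 219.114.
B = 255 by definition for t > 66.
Rounded: (203, 219, 255).
In hex: #CBDBFF.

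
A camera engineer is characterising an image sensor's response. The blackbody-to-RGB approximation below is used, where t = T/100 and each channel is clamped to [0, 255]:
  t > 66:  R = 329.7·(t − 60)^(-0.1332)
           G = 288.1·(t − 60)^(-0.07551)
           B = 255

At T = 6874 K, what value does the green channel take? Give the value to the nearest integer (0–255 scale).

t = 6874/100 = 68.74; the t > 66 branch applies.
G = 288.1·(68.74 − 60)^(-0.07551) = 288.1·8.74^(-0.07551) = 288.1·0.84900 = 244.596.
Rounded: 245.

245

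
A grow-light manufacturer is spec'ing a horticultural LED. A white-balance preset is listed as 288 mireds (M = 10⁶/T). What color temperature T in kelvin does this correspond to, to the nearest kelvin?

T = 10⁶ / 288 = 3472.22 K → 3472 K.

3472 K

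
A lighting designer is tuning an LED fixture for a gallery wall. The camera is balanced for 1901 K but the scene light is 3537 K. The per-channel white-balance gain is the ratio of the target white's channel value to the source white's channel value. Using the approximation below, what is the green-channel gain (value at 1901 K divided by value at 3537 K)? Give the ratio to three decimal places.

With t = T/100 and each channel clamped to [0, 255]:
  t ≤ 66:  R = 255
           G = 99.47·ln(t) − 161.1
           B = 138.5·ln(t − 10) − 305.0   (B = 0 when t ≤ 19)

0.681

At 3537 K (t = 35.37):
  G = 99.47·ln 35.37 − 161.1 = 99.47·3.5659 − 161.1 = 193.596.
At 1901 K (t = 19.01):
  G = 99.47·ln 19.01 − 161.1 = 99.47·2.9450 − 161.1 = 131.836.
Gain = 131.836 / 193.596 = 0.6810 → 0.681.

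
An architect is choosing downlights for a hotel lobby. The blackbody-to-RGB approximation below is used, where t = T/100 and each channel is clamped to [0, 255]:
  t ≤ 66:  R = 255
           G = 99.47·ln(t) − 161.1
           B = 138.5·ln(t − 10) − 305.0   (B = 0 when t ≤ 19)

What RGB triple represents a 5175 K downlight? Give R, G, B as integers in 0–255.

R=255, G=231, B=212

t = 5175/100 = 51.75; the t ≤ 66 branch applies.
R = 255 by definition for t ≤ 66.
G = 99.47·ln 51.75 − 161.1 = 99.47·3.9464 − 161.1 = 231.451.
B = 138.5·ln(51.75 − 10) − 305.0 = 138.5·ln 41.75 − 305.0 = 138.5·3.7317 − 305.0 = 211.840.
Rounded: (255, 231, 212).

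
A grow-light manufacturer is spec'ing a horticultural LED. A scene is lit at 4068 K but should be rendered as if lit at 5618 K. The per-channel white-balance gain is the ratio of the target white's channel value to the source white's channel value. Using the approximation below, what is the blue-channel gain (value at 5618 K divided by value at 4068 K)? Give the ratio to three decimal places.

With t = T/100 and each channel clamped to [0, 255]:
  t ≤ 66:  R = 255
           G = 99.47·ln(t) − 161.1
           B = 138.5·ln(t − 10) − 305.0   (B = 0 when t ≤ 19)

At 4068 K (t = 40.68):
  B = 138.5·ln(40.68 − 10) − 305.0 = 138.5·ln 30.68 − 305.0 = 138.5·3.4236 − 305.0 = 169.170.
At 5618 K (t = 56.18):
  B = 138.5·ln(56.18 − 10) − 305.0 = 138.5·ln 46.18 − 305.0 = 138.5·3.8325 − 305.0 = 225.808.
Gain = 225.808 / 169.170 = 1.3348 → 1.335.

1.335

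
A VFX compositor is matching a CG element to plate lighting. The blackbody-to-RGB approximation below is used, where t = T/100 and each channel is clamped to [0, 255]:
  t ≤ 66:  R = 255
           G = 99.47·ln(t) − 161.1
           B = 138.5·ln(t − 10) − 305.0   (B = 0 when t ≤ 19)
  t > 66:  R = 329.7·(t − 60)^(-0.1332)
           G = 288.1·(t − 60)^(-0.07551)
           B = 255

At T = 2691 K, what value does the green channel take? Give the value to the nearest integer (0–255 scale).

166

t = 2691/100 = 26.91; the t ≤ 66 branch applies.
G = 99.47·ln 26.91 − 161.1 = 99.47·3.2925 − 161.1 = 166.405.
Rounded: 166.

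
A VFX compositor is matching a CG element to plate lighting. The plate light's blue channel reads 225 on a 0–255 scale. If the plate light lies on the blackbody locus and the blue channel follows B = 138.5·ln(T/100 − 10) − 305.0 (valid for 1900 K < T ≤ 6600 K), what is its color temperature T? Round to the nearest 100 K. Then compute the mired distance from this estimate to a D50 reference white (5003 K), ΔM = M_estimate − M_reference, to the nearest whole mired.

-21 mireds

ln(t − 10) = (225 + 305.0) / 138.5 = 3.8267.
t − 10 = e^3.8267 = 45.911, so t = 55.911.
T = 100·t = 5591 K → 5600 K to the nearest 100 K.
M_estimate = 10⁶/5600 = 178.57; M_reference = 10⁶/5003 = 199.88.
ΔM = 178.57 − 199.88 = -21.31 → -21 mireds.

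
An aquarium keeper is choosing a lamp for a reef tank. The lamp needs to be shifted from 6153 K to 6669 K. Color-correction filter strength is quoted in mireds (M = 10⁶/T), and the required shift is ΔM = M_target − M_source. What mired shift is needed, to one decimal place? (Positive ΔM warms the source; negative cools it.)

M_source = 10⁶/6153 = 162.522; M_target = 10⁶/6669 = 149.948.
ΔM = 149.948 − 162.522 = -12.575 → -12.6 mireds, a cooling shift.

-12.6 mireds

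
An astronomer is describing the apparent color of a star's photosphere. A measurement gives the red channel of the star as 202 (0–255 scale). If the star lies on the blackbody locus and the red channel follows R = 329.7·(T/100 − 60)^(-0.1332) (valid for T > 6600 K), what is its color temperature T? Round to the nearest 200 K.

10000 K

(t − 60)^(-0.1332) = 202/329.7 = 0.61268.
t − 60 = 0.61268^(1/-0.1332) = 0.61268^(-7.508) = 39.569, so t = 99.569.
T = 100·t = 9957 K → 10000 K to the nearest 200 K.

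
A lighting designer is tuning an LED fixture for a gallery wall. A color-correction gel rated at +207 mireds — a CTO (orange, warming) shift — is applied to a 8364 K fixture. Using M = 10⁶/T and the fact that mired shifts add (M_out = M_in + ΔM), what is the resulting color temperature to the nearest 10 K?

3060 K

M_in = 10⁶/8364 = 119.56 mireds.
M_out = 119.56 + (+207) = 326.56 mireds.
T_out = 10⁶/326.56 = 3062.2 K → 3060 K.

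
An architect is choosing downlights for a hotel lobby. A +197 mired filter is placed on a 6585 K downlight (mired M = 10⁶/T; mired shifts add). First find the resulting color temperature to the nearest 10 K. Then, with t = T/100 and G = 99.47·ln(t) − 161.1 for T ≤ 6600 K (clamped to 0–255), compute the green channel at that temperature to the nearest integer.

173

M_in = 10⁶/6585 = 151.86; M_out = 151.86 + (+197) = 348.86.
T_out = 10⁶/348.86 = 2866.5 K → 2870 K; t = 28.7.
G = 99.47·ln 28.7 − 161.1 = 99.47·3.3569 − 161.1 = 172.811.
Rounded: 173.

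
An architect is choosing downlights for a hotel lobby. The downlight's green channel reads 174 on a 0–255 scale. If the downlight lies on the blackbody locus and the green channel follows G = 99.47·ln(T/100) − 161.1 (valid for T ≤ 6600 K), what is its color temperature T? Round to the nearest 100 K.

2900 K

ln t = (174 + 161.1) / 99.47 = 3.3689.
t = e^3.3689 = 29.045.
T = 100·t = 2905 K → 2900 K to the nearest 100 K.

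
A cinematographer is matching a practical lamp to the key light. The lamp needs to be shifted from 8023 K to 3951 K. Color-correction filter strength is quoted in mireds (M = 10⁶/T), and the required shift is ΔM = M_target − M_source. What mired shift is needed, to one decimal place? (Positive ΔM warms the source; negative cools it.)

M_source = 10⁶/8023 = 124.642; M_target = 10⁶/3951 = 253.100.
ΔM = 253.100 − 124.642 = 128.459 → +128.5 mireds, a warming shift.

+128.5 mireds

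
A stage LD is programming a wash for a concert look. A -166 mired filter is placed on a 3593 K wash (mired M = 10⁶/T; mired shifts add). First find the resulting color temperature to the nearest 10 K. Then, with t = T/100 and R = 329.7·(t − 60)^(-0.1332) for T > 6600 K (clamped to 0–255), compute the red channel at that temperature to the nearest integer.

M_in = 10⁶/3593 = 278.32; M_out = 278.32 + (-166) = 112.32.
T_out = 10⁶/112.32 = 8903.2 K → 8900 K; t = 89.
R = 329.7·(89 − 60)^(-0.1332) = 329.7·29^(-0.1332) = 329.7·0.63857 = 210.537.
Rounded: 211.

211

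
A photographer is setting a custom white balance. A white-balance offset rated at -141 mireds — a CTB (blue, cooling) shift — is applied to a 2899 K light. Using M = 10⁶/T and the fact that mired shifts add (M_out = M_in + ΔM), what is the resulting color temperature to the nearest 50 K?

M_in = 10⁶/2899 = 344.95 mireds.
M_out = 344.95 + (-141) = 203.95 mireds.
T_out = 10⁶/203.95 = 4903.2 K → 4900 K.

4900 K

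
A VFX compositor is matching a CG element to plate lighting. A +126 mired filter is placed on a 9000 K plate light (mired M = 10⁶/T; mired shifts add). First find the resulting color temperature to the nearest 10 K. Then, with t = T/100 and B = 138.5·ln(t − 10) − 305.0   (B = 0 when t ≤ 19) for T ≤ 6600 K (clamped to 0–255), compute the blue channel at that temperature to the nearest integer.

M_in = 10⁶/9000 = 111.11; M_out = 111.11 + (+126) = 237.11.
T_out = 10⁶/237.11 = 4217.4 K → 4220 K; t = 42.2.
B = 138.5·ln(42.2 − 10) − 305.0 = 138.5·ln 32.2 − 305.0 = 138.5·3.4720 − 305.0 = 175.867.
Rounded: 176.

176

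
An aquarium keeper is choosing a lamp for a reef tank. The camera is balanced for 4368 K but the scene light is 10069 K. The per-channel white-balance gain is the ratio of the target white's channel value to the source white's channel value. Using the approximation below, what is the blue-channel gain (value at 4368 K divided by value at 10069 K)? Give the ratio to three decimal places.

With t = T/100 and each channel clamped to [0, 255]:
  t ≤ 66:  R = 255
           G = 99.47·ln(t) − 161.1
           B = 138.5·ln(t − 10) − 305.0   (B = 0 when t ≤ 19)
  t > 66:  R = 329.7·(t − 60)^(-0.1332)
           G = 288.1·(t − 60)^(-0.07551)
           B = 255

0.714

At 10069 K (t = 100.69):
  B = 255 by definition for t > 66.
At 4368 K (t = 43.68):
  B = 138.5·ln(43.68 − 10) − 305.0 = 138.5·ln 33.68 − 305.0 = 138.5·3.5169 − 305.0 = 182.091.
Gain = 182.091 / 255.000 = 0.7141 → 0.714.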